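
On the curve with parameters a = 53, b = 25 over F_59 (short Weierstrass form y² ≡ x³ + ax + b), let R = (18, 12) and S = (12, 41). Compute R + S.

(18, 12) + (12, 41). λ = (41 - 12)/(12 - 18) ≡ 29/53 mod 59. 53⁻¹ ≡ 49 (mod 59), so λ ≡ 5.
  x = λ² - 18 - 12 = 25 - 30 ≡ 54; y = λ·(18 - 54) - 12 ≡ 44. → (54, 44)

(54, 44)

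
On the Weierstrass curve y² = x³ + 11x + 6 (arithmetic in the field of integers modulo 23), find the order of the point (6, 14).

2P: tangent at (6, 14): λ = (3·6² + 11)/(2·14) ≡ 4/5. 5⁻¹ ≡ 14 (mod 23) since 5·14 = 70 ≡ 1, so λ ≡ 4·14 ≡ 10.
  x = λ² - 6 - 6 = 100 - 12 ≡ 19; y = λ·(6 - 19) - 14 ≡ 17. → (19, 17)
3P: (19, 17) + (6, 14). λ = (14 - 17)/(6 - 19) ≡ 20/10 mod 23. 10⁻¹ ≡ 7 (mod 23), so λ ≡ 2.
  x = λ² - 19 - 6 = 4 - 25 ≡ 2; y = λ·(19 - 2) - 17 ≡ 17. → (2, 17)
4P: (2, 17) + (6, 14). λ = (14 - 17)/(6 - 2) ≡ 20/4 mod 23. 4⁻¹ ≡ 6 (mod 23), so λ ≡ 5.
  x = λ² - 2 - 6 = 25 - 8 ≡ 17; y = λ·(2 - 17) - 17 ≡ 0. → (17, 0)
5P: (17, 0) + (6, 14). λ = (14 - 0)/(6 - 17) ≡ 14/12 mod 23. 12⁻¹ ≡ 2 (mod 23), so λ ≡ 5.
  x = λ² - 17 - 6 = 25 - 23 ≡ 2; y = λ·(17 - 2) - 0 ≡ 6. → (2, 6)
6P: (2, 6) + (6, 14). λ = (14 - 6)/(6 - 2) ≡ 8/4 mod 23. 4⁻¹ ≡ 6 (mod 23), so λ ≡ 2.
  x = λ² - 2 - 6 = 4 - 8 ≡ 19; y = λ·(2 - 19) - 6 ≡ 6. → (19, 6)
7P: (19, 6) + (6, 14). λ = (14 - 6)/(6 - 19) ≡ 8/10 mod 23. 10⁻¹ ≡ 7 (mod 23) since 10·7 = 70 ≡ 1, so λ ≡ 10.
  x = λ² - 19 - 6 = 100 - 25 ≡ 6; y = λ·(19 - 6) - 6 ≡ 9. → (6, 9)
8P: (6, 9) + (6, 14): same x and y₁ ≡ -y₂, so the sum is 𝒪.
8P = 𝒪, so the order is 8.

8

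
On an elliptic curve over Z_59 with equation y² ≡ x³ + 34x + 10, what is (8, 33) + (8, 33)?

tangent at (8, 33): λ = (3·8² + 34)/(2·33) ≡ 49/7. 7⁻¹ ≡ 17 (mod 59) since 7·17 = 119 ≡ 1, so λ ≡ 49·17 ≡ 7.
  x = λ² - 8 - 8 = 49 - 16 ≡ 33; y = λ·(8 - 33) - 33 ≡ 28. → (33, 28)

(33, 28)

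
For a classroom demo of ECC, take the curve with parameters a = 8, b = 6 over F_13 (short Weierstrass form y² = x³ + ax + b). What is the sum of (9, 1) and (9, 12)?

O

The two points share x = 9 and their y-coordinates satisfy 1 + 12 ≡ 0 (mod 13), so they are inverses. Their sum is 𝒪.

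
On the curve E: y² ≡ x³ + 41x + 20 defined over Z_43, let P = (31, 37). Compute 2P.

(24, 6)

tangent at (31, 37): λ = (3·31² + 41)/(2·37) ≡ 0/31. 31⁻¹ ≡ 25 (mod 43) since 31·25 = 775 ≡ 1, so λ ≡ 0·25 ≡ 0.
  x = λ² - 31 - 31 = 0 - 62 ≡ 24; y = λ·(31 - 24) - 37 ≡ 6. → (24, 6)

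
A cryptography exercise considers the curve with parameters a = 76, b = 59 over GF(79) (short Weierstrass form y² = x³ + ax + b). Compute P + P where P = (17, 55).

tangent at (17, 55): λ = (3·17² + 76)/(2·55) ≡ 74/31. 31⁻¹ ≡ 51 (mod 79) since 31·51 = 1581 ≡ 1, so λ ≡ 74·51 ≡ 61.
  x = λ² - 17 - 17 = 3721 - 34 ≡ 53; y = λ·(17 - 53) - 55 ≡ 40. → (53, 40)

(53, 40)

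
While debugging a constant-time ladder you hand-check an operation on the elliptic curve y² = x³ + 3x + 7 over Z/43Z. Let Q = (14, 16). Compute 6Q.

(34, 5)

Repeated addition: build up to 6Q.
2Q: tangent at (14, 16): λ = (3·14² + 3)/(2·16) ≡ 32/32. 32⁻¹ ≡ 39 (mod 43), so λ ≡ 32·39 ≡ 1.
  x = λ² - 14 - 14 = 1 - 28 ≡ 16; y = λ·(14 - 16) - 16 ≡ 25. → (16, 25)
3Q: (16, 25) + (14, 16). λ = (16 - 25)/(14 - 16) ≡ 34/41 mod 43. 41⁻¹ ≡ 21 (mod 43) since 41·21 = 861 ≡ 1, so λ ≡ 26.
  x = λ² - 16 - 14 = 676 - 30 ≡ 1; y = λ·(16 - 1) - 25 ≡ 21. → (1, 21)
4Q: (1, 21) + (14, 16). λ = (16 - 21)/(14 - 1) ≡ 38/13 mod 43. 13⁻¹ ≡ 10 (mod 43) since 13·10 = 130 ≡ 1, so λ ≡ 36.
  x = λ² - 1 - 14 = 1296 - 15 ≡ 34; y = λ·(1 - 34) - 21 ≡ 38. → (34, 38)
5Q: (34, 38) + (14, 16). λ = (16 - 38)/(14 - 34) ≡ 21/23 mod 43. 23⁻¹ ≡ 15 (mod 43), so λ ≡ 14.
  x = λ² - 34 - 14 = 196 - 48 ≡ 19; y = λ·(34 - 19) - 38 ≡ 0. → (19, 0)
6Q: (19, 0) + (14, 16). λ = (16 - 0)/(14 - 19) ≡ 16/38 mod 43. 38⁻¹ ≡ 17 (mod 43) since 38·17 = 646 ≡ 1, so λ ≡ 14.
  x = λ² - 19 - 14 = 196 - 33 ≡ 34; y = λ·(19 - 34) - 0 ≡ 5. → (34, 5)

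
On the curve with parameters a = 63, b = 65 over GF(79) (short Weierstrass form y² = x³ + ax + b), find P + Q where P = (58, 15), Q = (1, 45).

(31, 29)

(58, 15) + (1, 45). λ = (45 - 15)/(1 - 58) ≡ 30/22 mod 79. 22⁻¹ ≡ 18 (mod 79) since 22·18 = 396 ≡ 1, so λ ≡ 66.
  x = λ² - 58 - 1 = 4356 - 59 ≡ 31; y = λ·(58 - 31) - 15 ≡ 29. → (31, 29)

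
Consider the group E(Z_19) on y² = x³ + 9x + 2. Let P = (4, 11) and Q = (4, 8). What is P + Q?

The two points share x = 4 and their y-coordinates satisfy 11 + 8 ≡ 0 (mod 19), so they are inverses. Their sum is O.

O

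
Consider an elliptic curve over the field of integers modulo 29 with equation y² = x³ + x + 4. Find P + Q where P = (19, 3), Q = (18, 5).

(19, 3) + (18, 5). λ = (5 - 3)/(18 - 19) ≡ 2/28 mod 29. 28⁻¹ ≡ 28 (mod 29) since 28·28 = 784 ≡ 1, so λ ≡ 27.
  x = λ² - 19 - 18 = 729 - 37 ≡ 25; y = λ·(19 - 25) - 3 ≡ 9. → (25, 9)

(25, 9)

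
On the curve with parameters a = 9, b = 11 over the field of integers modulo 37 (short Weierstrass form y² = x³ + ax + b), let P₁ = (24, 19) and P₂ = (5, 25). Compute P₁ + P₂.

(24, 19) + (5, 25). λ = (25 - 19)/(5 - 24) ≡ 6/18 mod 37. 18⁻¹ ≡ 35 (mod 37), so λ ≡ 25.
  x = λ² - 24 - 5 = 625 - 29 ≡ 4; y = λ·(24 - 4) - 19 ≡ 0. → (4, 0)

(4, 0)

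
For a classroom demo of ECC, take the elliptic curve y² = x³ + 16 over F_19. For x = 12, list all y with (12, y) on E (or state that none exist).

none

x³ + 0x + 16 = 1744 ≡ 15 (mod 19).
15 is a non-residue mod 19; no y exists.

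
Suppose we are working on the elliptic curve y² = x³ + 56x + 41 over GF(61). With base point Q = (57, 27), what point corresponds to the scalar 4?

Double-and-add on 4 = (100)₂. Start with Q = (57, 27) for the leading 1-bit.
double: tangent at (57, 27): λ = (3·57² + 56)/(2·27) ≡ 43/54. 54⁻¹ ≡ 26 (mod 61) since 54·26 = 1404 ≡ 1, so λ ≡ 43·26 ≡ 20.
  x = λ² - 57 - 57 = 400 - 114 ≡ 42; y = λ·(57 - 42) - 27 ≡ 29. → (42, 29)
double: tangent at (42, 29): λ = (3·42² + 56)/(2·29) ≡ 41/58. 58⁻¹ ≡ 20 (mod 61), so λ ≡ 41·20 ≡ 27.
  x = λ² - 42 - 42 = 729 - 84 ≡ 35; y = λ·(42 - 35) - 29 ≡ 38. → (35, 38)

(35, 38)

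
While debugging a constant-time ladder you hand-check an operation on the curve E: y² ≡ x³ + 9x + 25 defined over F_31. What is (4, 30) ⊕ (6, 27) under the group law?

(0, 26)

(4, 30) + (6, 27). λ = (27 - 30)/(6 - 4) ≡ 28/2 mod 31. 2⁻¹ ≡ 16 (mod 31) since 2·16 = 32 ≡ 1, so λ ≡ 14.
  x = λ² - 4 - 6 = 196 - 10 ≡ 0; y = λ·(4 - 0) - 30 ≡ 26. → (0, 26)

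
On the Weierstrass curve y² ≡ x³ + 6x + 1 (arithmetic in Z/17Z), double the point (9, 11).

(12, 13)

tangent at (9, 11): λ = (3·9² + 6)/(2·11) ≡ 11/5. 5⁻¹ ≡ 7 (mod 17), so λ ≡ 11·7 ≡ 9.
  x = λ² - 9 - 9 = 81 - 18 ≡ 12; y = λ·(9 - 12) - 11 ≡ 13. → (12, 13)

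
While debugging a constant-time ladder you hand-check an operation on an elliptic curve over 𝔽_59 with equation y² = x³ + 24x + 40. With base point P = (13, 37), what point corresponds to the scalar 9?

(6, 20)

Repeated addition: build up to 9P.
2P: tangent at (13, 37): λ = (3·13² + 24)/(2·37) ≡ 0/15. 15⁻¹ ≡ 4 (mod 59), so λ ≡ 0·4 ≡ 0.
  x = λ² - 13 - 13 = 0 - 26 ≡ 33; y = λ·(13 - 33) - 37 ≡ 22. → (33, 22)
3P: (33, 22) + (13, 37). λ = (37 - 22)/(13 - 33) ≡ 15/39 mod 59. 39⁻¹ ≡ 56 (mod 59), so λ ≡ 14.
  x = λ² - 33 - 13 = 196 - 46 ≡ 32; y = λ·(33 - 32) - 22 ≡ 51. → (32, 51)
4P: (32, 51) + (13, 37). λ = (37 - 51)/(13 - 32) ≡ 45/40 mod 59. 40⁻¹ ≡ 31 (mod 59) since 40·31 = 1240 ≡ 1, so λ ≡ 38.
  x = λ² - 32 - 13 = 1444 - 45 ≡ 42; y = λ·(32 - 42) - 51 ≡ 41. → (42, 41)
5P: (42, 41) + (13, 37). λ = (37 - 41)/(13 - 42) ≡ 55/30 mod 59. 30⁻¹ ≡ 2 (mod 59) since 30·2 = 60 ≡ 1, so λ ≡ 51.
  x = λ² - 42 - 13 = 2601 - 55 ≡ 9; y = λ·(42 - 9) - 41 ≡ 49. → (9, 49)
6P: (9, 49) + (13, 37). λ = (37 - 49)/(13 - 9) ≡ 47/4 mod 59. 4⁻¹ ≡ 15 (mod 59), so λ ≡ 56.
  x = λ² - 9 - 13 = 3136 - 22 ≡ 46; y = λ·(9 - 46) - 49 ≡ 3. → (46, 3)
7P: (46, 3) + (13, 37). λ = (37 - 3)/(13 - 46) ≡ 34/26 mod 59. 26⁻¹ ≡ 25 (mod 59), so λ ≡ 24.
  x = λ² - 46 - 13 = 576 - 59 ≡ 45; y = λ·(46 - 45) - 3 ≡ 21. → (45, 21)
8P: (45, 21) + (13, 37). λ = (37 - 21)/(13 - 45) ≡ 16/27 mod 59. 27⁻¹ ≡ 35 (mod 59), so λ ≡ 29.
  x = λ² - 45 - 13 = 841 - 58 ≡ 16; y = λ·(45 - 16) - 21 ≡ 53. → (16, 53)
9P: (16, 53) + (13, 37). λ = (37 - 53)/(13 - 16) ≡ 43/56 mod 59. 56⁻¹ ≡ 39 (mod 59) since 56·39 = 2184 ≡ 1, so λ ≡ 25.
  x = λ² - 16 - 13 = 625 - 29 ≡ 6; y = λ·(16 - 6) - 53 ≡ 20. → (6, 20)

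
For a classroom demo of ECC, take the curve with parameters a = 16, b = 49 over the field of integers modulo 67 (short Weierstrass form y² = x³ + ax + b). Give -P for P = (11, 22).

(11, 45)

-(11, 22) = (11, -22 mod 67) = (11, 45).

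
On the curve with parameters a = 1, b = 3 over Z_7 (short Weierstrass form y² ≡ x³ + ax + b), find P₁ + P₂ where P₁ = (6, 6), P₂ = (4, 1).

(6, 6) + (4, 1). λ = (1 - 6)/(4 - 6) ≡ 2/5 mod 7. 5⁻¹ ≡ 3 (mod 7) since 5·3 = 15 ≡ 1, so λ ≡ 6.
  x = λ² - 6 - 4 = 36 - 10 ≡ 5; y = λ·(6 - 5) - 6 ≡ 0. → (5, 0)

(5, 0)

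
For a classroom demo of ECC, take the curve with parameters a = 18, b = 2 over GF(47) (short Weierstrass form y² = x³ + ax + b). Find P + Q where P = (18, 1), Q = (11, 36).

(18, 1) + (11, 36). λ = (36 - 1)/(11 - 18) ≡ 35/40 mod 47. 40⁻¹ ≡ 20 (mod 47), so λ ≡ 42.
  x = λ² - 18 - 11 = 1764 - 29 ≡ 43; y = λ·(18 - 43) - 1 ≡ 30. → (43, 30)

(43, 30)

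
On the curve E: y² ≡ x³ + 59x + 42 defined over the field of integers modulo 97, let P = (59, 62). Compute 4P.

(24, 76)

Double-and-add on 4 = (100)₂. Start with P = (59, 62) for the leading 1-bit.
double: tangent at (59, 62): λ = (3·59² + 59)/(2·62) ≡ 26/27. 27⁻¹ ≡ 18 (mod 97), so λ ≡ 26·18 ≡ 80.
  x = λ² - 59 - 59 = 6400 - 118 ≡ 74; y = λ·(59 - 74) - 62 ≡ 96. → (74, 96)
double: tangent at (74, 96): λ = (3·74² + 59)/(2·96) ≡ 94/95. 95⁻¹ ≡ 48 (mod 97) since 95·48 = 4560 ≡ 1, so λ ≡ 94·48 ≡ 50.
  x = λ² - 74 - 74 = 2500 - 148 ≡ 24; y = λ·(74 - 24) - 96 ≡ 76. → (24, 76)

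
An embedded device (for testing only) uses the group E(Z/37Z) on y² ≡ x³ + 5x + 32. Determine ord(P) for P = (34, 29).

2P: tangent at (34, 29): λ = (3·34² + 5)/(2·29) ≡ 32/21. 21⁻¹ ≡ 30 (mod 37), so λ ≡ 32·30 ≡ 35.
  x = λ² - 34 - 34 = 1225 - 68 ≡ 10; y = λ·(34 - 10) - 29 ≡ 34. → (10, 34)
3P: (10, 34) + (34, 29). λ = (29 - 34)/(34 - 10) ≡ 32/24 mod 37. 24⁻¹ ≡ 17 (mod 37) since 24·17 = 408 ≡ 1, so λ ≡ 26.
  x = λ² - 10 - 34 = 676 - 44 ≡ 3; y = λ·(10 - 3) - 34 ≡ 0. → (3, 0)
4P: (3, 0) + (34, 29). λ = (29 - 0)/(34 - 3) ≡ 29/31 mod 37. 31⁻¹ ≡ 6 (mod 37), so λ ≡ 26.
  x = λ² - 3 - 34 = 676 - 37 ≡ 10; y = λ·(3 - 10) - 0 ≡ 3. → (10, 3)
5P: (10, 3) + (34, 29). λ = (29 - 3)/(34 - 10) ≡ 26/24 mod 37. 24⁻¹ ≡ 17 (mod 37), so λ ≡ 35.
  x = λ² - 10 - 34 = 1225 - 44 ≡ 34; y = λ·(10 - 34) - 3 ≡ 8. → (34, 8)
6P: (34, 8) + (34, 29): same x and y₁ ≡ -y₂, so the sum is 𝒪.
6P = 𝒪, so the order is 6.

6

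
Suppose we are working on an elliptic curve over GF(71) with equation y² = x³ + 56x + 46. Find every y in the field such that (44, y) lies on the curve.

x³ + 56x + 46 = 87694 ≡ 9 (mod 71).
Square roots of 9 mod 71: 3 and 68 (since 3² = 9 ≡ 9).

3, 68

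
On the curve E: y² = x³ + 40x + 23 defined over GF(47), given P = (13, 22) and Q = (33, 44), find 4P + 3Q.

(18, 29)

First 4P:
Repeated addition: build up to 4P.
2P: tangent at (13, 22): λ = (3·13² + 40)/(2·22) ≡ 30/44. 44⁻¹ ≡ 31 (mod 47), so λ ≡ 30·31 ≡ 37.
  x = λ² - 13 - 13 = 1369 - 26 ≡ 27; y = λ·(13 - 27) - 22 ≡ 24. → (27, 24)
3P: (27, 24) + (13, 22). λ = (22 - 24)/(13 - 27) ≡ 45/33 mod 47. 33⁻¹ ≡ 10 (mod 47) since 33·10 = 330 ≡ 1, so λ ≡ 27.
  x = λ² - 27 - 13 = 729 - 40 ≡ 31; y = λ·(27 - 31) - 24 ≡ 9. → (31, 9)
4P: (31, 9) + (13, 22). λ = (22 - 9)/(13 - 31) ≡ 13/29 mod 47. 29⁻¹ ≡ 13 (mod 47), so λ ≡ 28.
  x = λ² - 31 - 13 = 784 - 44 ≡ 35; y = λ·(31 - 35) - 9 ≡ 20. → (35, 20)
4P = (35, 20).
Next 3Q:
Repeated addition: build up to 3Q.
2Q: tangent at (33, 44): λ = (3·33² + 40)/(2·44) ≡ 17/41. 41⁻¹ ≡ 39 (mod 47), so λ ≡ 17·39 ≡ 5.
  x = λ² - 33 - 33 = 25 - 66 ≡ 6; y = λ·(33 - 6) - 44 ≡ 44. → (6, 44)
3Q: (6, 44) + (33, 44). λ = (44 - 44)/(33 - 6) ≡ 0/27 mod 47. 27⁻¹ ≡ 7 (mod 47), so λ ≡ 0.
  x = λ² - 6 - 33 = 0 - 39 ≡ 8; y = λ·(6 - 8) - 44 ≡ 3. → (8, 3)
3Q = (8, 3).
Finally 4P + 3Q:
(35, 20) + (8, 3). λ = (3 - 20)/(8 - 35) ≡ 30/20 mod 47. 20⁻¹ ≡ 40 (mod 47), so λ ≡ 25.
  x = λ² - 35 - 8 = 625 - 43 ≡ 18; y = λ·(35 - 18) - 20 ≡ 29. → (18, 29)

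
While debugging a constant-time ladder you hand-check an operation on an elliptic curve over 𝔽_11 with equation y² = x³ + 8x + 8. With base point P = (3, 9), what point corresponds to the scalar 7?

Repeated addition: build up to 7P.
2P: tangent at (3, 9): λ = (3·3² + 8)/(2·9) ≡ 2/7. 7⁻¹ ≡ 8 (mod 11) since 7·8 = 56 ≡ 1, so λ ≡ 2·8 ≡ 5.
  x = λ² - 3 - 3 = 25 - 6 ≡ 8; y = λ·(3 - 8) - 9 ≡ 10. → (8, 10)
3P: (8, 10) + (3, 9). λ = (9 - 10)/(3 - 8) ≡ 10/6 mod 11. 6⁻¹ ≡ 2 (mod 11), so λ ≡ 9.
  x = λ² - 8 - 3 = 81 - 11 ≡ 4; y = λ·(8 - 4) - 10 ≡ 4. → (4, 4)
4P: (4, 4) + (3, 9). λ = (9 - 4)/(3 - 4) ≡ 5/10 mod 11. 10⁻¹ ≡ 10 (mod 11), so λ ≡ 6.
  x = λ² - 4 - 3 = 36 - 7 ≡ 7; y = λ·(4 - 7) - 4 ≡ 0. → (7, 0)
5P: (7, 0) + (3, 9). λ = (9 - 0)/(3 - 7) ≡ 9/7 mod 11. 7⁻¹ ≡ 8 (mod 11), so λ ≡ 6.
  x = λ² - 7 - 3 = 36 - 10 ≡ 4; y = λ·(7 - 4) - 0 ≡ 7. → (4, 7)
6P: (4, 7) + (3, 9). λ = (9 - 7)/(3 - 4) ≡ 2/10 mod 11. 10⁻¹ ≡ 10 (mod 11), so λ ≡ 9.
  x = λ² - 4 - 3 = 81 - 7 ≡ 8; y = λ·(4 - 8) - 7 ≡ 1. → (8, 1)
7P: (8, 1) + (3, 9). λ = (9 - 1)/(3 - 8) ≡ 8/6 mod 11. 6⁻¹ ≡ 2 (mod 11) since 6·2 = 12 ≡ 1, so λ ≡ 5.
  x = λ² - 8 - 3 = 25 - 11 ≡ 3; y = λ·(8 - 3) - 1 ≡ 2. → (3, 2)

(3, 2)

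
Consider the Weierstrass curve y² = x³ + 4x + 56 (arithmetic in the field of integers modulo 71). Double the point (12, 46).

tangent at (12, 46): λ = (3·12² + 4)/(2·46) ≡ 10/21. 21⁻¹ ≡ 44 (mod 71) since 21·44 = 924 ≡ 1, so λ ≡ 10·44 ≡ 14.
  x = λ² - 12 - 12 = 196 - 24 ≡ 30; y = λ·(12 - 30) - 46 ≡ 57. → (30, 57)

(30, 57)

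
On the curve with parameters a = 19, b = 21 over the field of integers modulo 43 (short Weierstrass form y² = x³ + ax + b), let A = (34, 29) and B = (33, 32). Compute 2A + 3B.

First 2A:
Repeated addition: build up to 2A.
2A: tangent at (34, 29): λ = (3·34² + 19)/(2·29) ≡ 4/15. 15⁻¹ ≡ 23 (mod 43), so λ ≡ 4·23 ≡ 6.
  x = λ² - 34 - 34 = 36 - 68 ≡ 11; y = λ·(34 - 11) - 29 ≡ 23. → (11, 23)
2A = (11, 23).
Next 3B:
Repeated addition: build up to 3B.
2B: tangent at (33, 32): λ = (3·33² + 19)/(2·32) ≡ 18/21. 21⁻¹ ≡ 41 (mod 43) since 21·41 = 861 ≡ 1, so λ ≡ 18·41 ≡ 7.
  x = λ² - 33 - 33 = 49 - 66 ≡ 26; y = λ·(33 - 26) - 32 ≡ 17. → (26, 17)
3B: (26, 17) + (33, 32). λ = (32 - 17)/(33 - 26) ≡ 15/7 mod 43. 7⁻¹ ≡ 37 (mod 43), so λ ≡ 39.
  x = λ² - 26 - 33 = 1521 - 59 ≡ 0; y = λ·(26 - 0) - 17 ≡ 8. → (0, 8)
3B = (0, 8).
Finally 2A + 3B:
(11, 23) + (0, 8). λ = (8 - 23)/(0 - 11) ≡ 28/32 mod 43. 32⁻¹ ≡ 39 (mod 43), so λ ≡ 17.
  x = λ² - 11 - 0 = 289 - 11 ≡ 20; y = λ·(11 - 20) - 23 ≡ 39. → (20, 39)

(20, 39)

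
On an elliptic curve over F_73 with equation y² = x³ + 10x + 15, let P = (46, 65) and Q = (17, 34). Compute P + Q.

(46, 65) + (17, 34). λ = (34 - 65)/(17 - 46) ≡ 42/44 mod 73. 44⁻¹ ≡ 5 (mod 73) since 44·5 = 220 ≡ 1, so λ ≡ 64.
  x = λ² - 46 - 17 = 4096 - 63 ≡ 18; y = λ·(46 - 18) - 65 ≡ 48. → (18, 48)

(18, 48)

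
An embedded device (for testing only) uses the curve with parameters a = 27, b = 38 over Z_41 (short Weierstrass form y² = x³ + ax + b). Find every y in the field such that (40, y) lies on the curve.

16, 25

x³ + 27x + 38 = 65118 ≡ 10 (mod 41).
Square roots of 10 mod 41: 16 and 25 (since 16² = 256 ≡ 10).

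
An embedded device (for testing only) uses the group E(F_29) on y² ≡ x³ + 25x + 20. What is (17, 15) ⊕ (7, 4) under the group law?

(21, 27)

(17, 15) + (7, 4). λ = (4 - 15)/(7 - 17) ≡ 18/19 mod 29. 19⁻¹ ≡ 26 (mod 29), so λ ≡ 4.
  x = λ² - 17 - 7 = 16 - 24 ≡ 21; y = λ·(17 - 21) - 15 ≡ 27. → (21, 27)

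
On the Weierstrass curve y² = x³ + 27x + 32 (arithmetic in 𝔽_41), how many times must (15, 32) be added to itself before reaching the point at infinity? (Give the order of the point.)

3

2P: tangent at (15, 32): λ = (3·15² + 27)/(2·32) ≡ 5/23. 23⁻¹ ≡ 25 (mod 41) since 23·25 = 575 ≡ 1, so λ ≡ 5·25 ≡ 2.
  x = λ² - 15 - 15 = 4 - 30 ≡ 15; y = λ·(15 - 15) - 32 ≡ 9. → (15, 9)
3P: (15, 9) + (15, 32): same x and y₁ ≡ -y₂, so the sum is the point at infinity.
3P = the point at infinity, so the order is 3.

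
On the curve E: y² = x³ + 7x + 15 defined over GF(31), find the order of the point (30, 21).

4

2P: tangent at (30, 21): λ = (3·30² + 7)/(2·21) ≡ 10/11. 11⁻¹ ≡ 17 (mod 31), so λ ≡ 10·17 ≡ 15.
  x = λ² - 30 - 30 = 225 - 60 ≡ 10; y = λ·(30 - 10) - 21 ≡ 0. → (10, 0)
3P: (10, 0) + (30, 21). λ = (21 - 0)/(30 - 10) ≡ 21/20 mod 31. 20⁻¹ ≡ 14 (mod 31) since 20·14 = 280 ≡ 1, so λ ≡ 15.
  x = λ² - 10 - 30 = 225 - 40 ≡ 30; y = λ·(10 - 30) - 0 ≡ 10. → (30, 10)
4P: (30, 10) + (30, 21): same x and y₁ ≡ -y₂, so the sum is ∞.
4P = ∞, so the order is 4.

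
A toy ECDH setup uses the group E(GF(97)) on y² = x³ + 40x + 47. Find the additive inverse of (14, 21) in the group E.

-(14, 21) = (14, -21 mod 97) = (14, 76).

(14, 76)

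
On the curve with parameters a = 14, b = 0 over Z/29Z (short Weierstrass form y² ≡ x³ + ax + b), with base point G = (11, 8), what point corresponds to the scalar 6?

Repeated addition: build up to 6G.
2G: tangent at (11, 8): λ = (3·11² + 14)/(2·8) ≡ 0/16. 16⁻¹ ≡ 20 (mod 29), so λ ≡ 0·20 ≡ 0.
  x = λ² - 11 - 11 = 0 - 22 ≡ 7; y = λ·(11 - 7) - 8 ≡ 21. → (7, 21)
3G: (7, 21) + (11, 8). λ = (8 - 21)/(11 - 7) ≡ 16/4 mod 29. 4⁻¹ ≡ 22 (mod 29), so λ ≡ 4.
  x = λ² - 7 - 11 = 16 - 18 ≡ 27; y = λ·(7 - 27) - 21 ≡ 15. → (27, 15)
4G: (27, 15) + (11, 8). λ = (8 - 15)/(11 - 27) ≡ 22/13 mod 29. 13⁻¹ ≡ 9 (mod 29) since 13·9 = 117 ≡ 1, so λ ≡ 24.
  x = λ² - 27 - 11 = 576 - 38 ≡ 16; y = λ·(27 - 16) - 15 ≡ 17. → (16, 17)
5G: (16, 17) + (11, 8). λ = (8 - 17)/(11 - 16) ≡ 20/24 mod 29. 24⁻¹ ≡ 23 (mod 29) since 24·23 = 552 ≡ 1, so λ ≡ 25.
  x = λ² - 16 - 11 = 625 - 27 ≡ 18; y = λ·(16 - 18) - 17 ≡ 20. → (18, 20)
6G: (18, 20) + (11, 8). λ = (8 - 20)/(11 - 18) ≡ 17/22 mod 29. 22⁻¹ ≡ 4 (mod 29) since 22·4 = 88 ≡ 1, so λ ≡ 10.
  x = λ² - 18 - 11 = 100 - 29 ≡ 13; y = λ·(18 - 13) - 20 ≡ 1. → (13, 1)

(13, 1)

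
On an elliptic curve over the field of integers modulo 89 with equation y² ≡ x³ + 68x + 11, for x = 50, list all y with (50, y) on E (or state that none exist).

x³ + 68x + 11 = 128411 ≡ 73 (mod 89).
Square roots of 73 mod 89: 42 and 47 (since 42² = 1764 ≡ 73).

42, 47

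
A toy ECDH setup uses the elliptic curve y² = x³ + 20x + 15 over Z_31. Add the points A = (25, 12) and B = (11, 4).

(20, 13)

(25, 12) + (11, 4). λ = (4 - 12)/(11 - 25) ≡ 23/17 mod 31. 17⁻¹ ≡ 11 (mod 31), so λ ≡ 5.
  x = λ² - 25 - 11 = 25 - 36 ≡ 20; y = λ·(25 - 20) - 12 ≡ 13. → (20, 13)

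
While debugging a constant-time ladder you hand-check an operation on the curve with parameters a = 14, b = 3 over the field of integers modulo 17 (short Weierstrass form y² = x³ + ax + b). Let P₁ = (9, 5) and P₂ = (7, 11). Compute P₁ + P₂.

(10, 15)

(9, 5) + (7, 11). λ = (11 - 5)/(7 - 9) ≡ 6/15 mod 17. 15⁻¹ ≡ 8 (mod 17), so λ ≡ 14.
  x = λ² - 9 - 7 = 196 - 16 ≡ 10; y = λ·(9 - 10) - 5 ≡ 15. → (10, 15)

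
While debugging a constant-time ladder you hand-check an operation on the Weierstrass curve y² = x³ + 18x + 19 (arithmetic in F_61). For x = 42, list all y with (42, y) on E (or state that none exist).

4, 57

x³ + 18x + 19 = 74863 ≡ 16 (mod 61).
Square roots of 16 mod 61: 4 and 57 (since 4² = 16 ≡ 16).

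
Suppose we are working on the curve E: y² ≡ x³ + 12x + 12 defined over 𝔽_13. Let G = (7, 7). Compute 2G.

tangent at (7, 7): λ = (3·7² + 12)/(2·7) ≡ 3/1. 1⁻¹ ≡ 1 (mod 13), so λ ≡ 3·1 ≡ 3.
  x = λ² - 7 - 7 = 9 - 14 ≡ 8; y = λ·(7 - 8) - 7 ≡ 3. → (8, 3)

(8, 3)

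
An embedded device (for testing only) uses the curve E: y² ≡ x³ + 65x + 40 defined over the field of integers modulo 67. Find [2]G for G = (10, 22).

(62, 40)

tangent at (10, 22): λ = (3·10² + 65)/(2·22) ≡ 30/44. 44⁻¹ ≡ 32 (mod 67), so λ ≡ 30·32 ≡ 22.
  x = λ² - 10 - 10 = 484 - 20 ≡ 62; y = λ·(10 - 62) - 22 ≡ 40. → (62, 40)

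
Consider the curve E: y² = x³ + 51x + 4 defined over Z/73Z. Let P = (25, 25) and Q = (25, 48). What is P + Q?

The two points share x = 25 and their y-coordinates satisfy 25 + 48 ≡ 0 (mod 73), so they are inverses. Their sum is the point at infinity.

O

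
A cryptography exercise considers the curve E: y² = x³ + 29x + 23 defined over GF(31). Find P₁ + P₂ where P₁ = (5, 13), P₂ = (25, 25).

(5, 13) + (25, 25). λ = (25 - 13)/(25 - 5) ≡ 12/20 mod 31. 20⁻¹ ≡ 14 (mod 31), so λ ≡ 13.
  x = λ² - 5 - 25 = 169 - 30 ≡ 15; y = λ·(5 - 15) - 13 ≡ 12. → (15, 12)

(15, 12)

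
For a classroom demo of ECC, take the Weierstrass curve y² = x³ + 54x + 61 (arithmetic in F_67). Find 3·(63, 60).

Write P = (63, 60).
Repeated addition: build up to 3P.
2P: tangent at (63, 60): λ = (3·63² + 54)/(2·60) ≡ 35/53. 53⁻¹ ≡ 43 (mod 67), so λ ≡ 35·43 ≡ 31.
  x = λ² - 63 - 63 = 961 - 126 ≡ 31; y = λ·(63 - 31) - 60 ≡ 61. → (31, 61)
3P: (31, 61) + (63, 60). λ = (60 - 61)/(63 - 31) ≡ 66/32 mod 67. 32⁻¹ ≡ 44 (mod 67) since 32·44 = 1408 ≡ 1, so λ ≡ 23.
  x = λ² - 31 - 63 = 529 - 94 ≡ 33; y = λ·(31 - 33) - 61 ≡ 27. → (33, 27)

(33, 27)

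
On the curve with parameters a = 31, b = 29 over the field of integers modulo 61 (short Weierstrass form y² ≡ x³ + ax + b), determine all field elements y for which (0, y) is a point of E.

x³ + 31x + 29 = 29 ≡ 29 (mod 61).
29 is a non-residue mod 61; no y exists.

none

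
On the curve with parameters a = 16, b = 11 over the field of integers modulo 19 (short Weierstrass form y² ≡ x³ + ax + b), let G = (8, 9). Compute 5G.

(0, 12)

Repeated addition: build up to 5G.
2G: tangent at (8, 9): λ = (3·8² + 16)/(2·9) ≡ 18/18. 18⁻¹ ≡ 18 (mod 19) since 18·18 = 324 ≡ 1, so λ ≡ 18·18 ≡ 1.
  x = λ² - 8 - 8 = 1 - 16 ≡ 4; y = λ·(8 - 4) - 9 ≡ 14. → (4, 14)
3G: (4, 14) + (8, 9). λ = (9 - 14)/(8 - 4) ≡ 14/4 mod 19. 4⁻¹ ≡ 5 (mod 19), so λ ≡ 13.
  x = λ² - 4 - 8 = 169 - 12 ≡ 5; y = λ·(4 - 5) - 14 ≡ 11. → (5, 11)
4G: (5, 11) + (8, 9). λ = (9 - 11)/(8 - 5) ≡ 17/3 mod 19. 3⁻¹ ≡ 13 (mod 19) since 3·13 = 39 ≡ 1, so λ ≡ 12.
  x = λ² - 5 - 8 = 144 - 13 ≡ 17; y = λ·(5 - 17) - 11 ≡ 16. → (17, 16)
5G: (17, 16) + (8, 9). λ = (9 - 16)/(8 - 17) ≡ 12/10 mod 19. 10⁻¹ ≡ 2 (mod 19), so λ ≡ 5.
  x = λ² - 17 - 8 = 25 - 25 ≡ 0; y = λ·(17 - 0) - 16 ≡ 12. → (0, 12)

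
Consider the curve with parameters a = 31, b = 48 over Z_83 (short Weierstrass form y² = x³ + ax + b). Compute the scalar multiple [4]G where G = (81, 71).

(8, 71)

Repeated addition: build up to 4G.
2G: tangent at (81, 71): λ = (3·81² + 31)/(2·71) ≡ 43/59. 59⁻¹ ≡ 38 (mod 83) since 59·38 = 2242 ≡ 1, so λ ≡ 43·38 ≡ 57.
  x = λ² - 81 - 81 = 3249 - 162 ≡ 16; y = λ·(81 - 16) - 71 ≡ 65. → (16, 65)
3G: (16, 65) + (81, 71). λ = (71 - 65)/(81 - 16) ≡ 6/65 mod 83. 65⁻¹ ≡ 23 (mod 83) since 65·23 = 1495 ≡ 1, so λ ≡ 55.
  x = λ² - 16 - 81 = 3025 - 97 ≡ 23; y = λ·(16 - 23) - 65 ≡ 48. → (23, 48)
4G: (23, 48) + (81, 71). λ = (71 - 48)/(81 - 23) ≡ 23/58 mod 83. 58⁻¹ ≡ 73 (mod 83), so λ ≡ 19.
  x = λ² - 23 - 81 = 361 - 104 ≡ 8; y = λ·(23 - 8) - 48 ≡ 71. → (8, 71)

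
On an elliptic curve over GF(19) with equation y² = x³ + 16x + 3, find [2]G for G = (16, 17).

(4, 6)

tangent at (16, 17): λ = (3·16² + 16)/(2·17) ≡ 5/15. 15⁻¹ ≡ 14 (mod 19) since 15·14 = 210 ≡ 1, so λ ≡ 5·14 ≡ 13.
  x = λ² - 16 - 16 = 169 - 32 ≡ 4; y = λ·(16 - 4) - 17 ≡ 6. → (4, 6)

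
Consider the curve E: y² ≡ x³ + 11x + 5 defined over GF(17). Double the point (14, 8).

(5, 7)

tangent at (14, 8): λ = (3·14² + 11)/(2·8) ≡ 4/16. 16⁻¹ ≡ 16 (mod 17), so λ ≡ 4·16 ≡ 13.
  x = λ² - 14 - 14 = 169 - 28 ≡ 5; y = λ·(14 - 5) - 8 ≡ 7. → (5, 7)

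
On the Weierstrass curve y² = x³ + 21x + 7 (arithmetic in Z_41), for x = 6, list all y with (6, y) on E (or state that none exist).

12, 29

x³ + 21x + 7 = 349 ≡ 21 (mod 41).
Square roots of 21 mod 41: 12 and 29 (since 12² = 144 ≡ 21).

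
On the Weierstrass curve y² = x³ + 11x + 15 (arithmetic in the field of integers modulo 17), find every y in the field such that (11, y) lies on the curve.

none

x³ + 11x + 15 = 1467 ≡ 5 (mod 17).
5 is a non-residue mod 17; no y exists.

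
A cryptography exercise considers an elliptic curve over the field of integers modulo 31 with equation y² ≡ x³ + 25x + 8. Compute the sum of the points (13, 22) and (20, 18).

(23, 28)

(13, 22) + (20, 18). λ = (18 - 22)/(20 - 13) ≡ 27/7 mod 31. 7⁻¹ ≡ 9 (mod 31), so λ ≡ 26.
  x = λ² - 13 - 20 = 676 - 33 ≡ 23; y = λ·(13 - 23) - 22 ≡ 28. → (23, 28)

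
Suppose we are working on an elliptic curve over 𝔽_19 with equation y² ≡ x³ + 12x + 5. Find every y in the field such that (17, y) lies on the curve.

7, 12

x³ + 12x + 5 = 5122 ≡ 11 (mod 19).
Square roots of 11 mod 19: 7 and 12 (since 7² = 49 ≡ 11).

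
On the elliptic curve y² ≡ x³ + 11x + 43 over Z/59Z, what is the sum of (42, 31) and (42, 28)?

O

The two points share x = 42 and their y-coordinates satisfy 31 + 28 ≡ 0 (mod 59), so they are inverses. Their sum is O.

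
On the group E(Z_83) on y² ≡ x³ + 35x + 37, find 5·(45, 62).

Write Q = (45, 62).
Repeated addition: build up to 5Q.
2Q: tangent at (45, 62): λ = (3·45² + 35)/(2·62) ≡ 51/41. 41⁻¹ ≡ 81 (mod 83), so λ ≡ 51·81 ≡ 64.
  x = λ² - 45 - 45 = 4096 - 90 ≡ 22; y = λ·(45 - 22) - 62 ≡ 82. → (22, 82)
3Q: (22, 82) + (45, 62). λ = (62 - 82)/(45 - 22) ≡ 63/23 mod 83. 23⁻¹ ≡ 65 (mod 83), so λ ≡ 28.
  x = λ² - 22 - 45 = 784 - 67 ≡ 53; y = λ·(22 - 53) - 82 ≡ 46. → (53, 46)
4Q: (53, 46) + (45, 62). λ = (62 - 46)/(45 - 53) ≡ 16/75 mod 83. 75⁻¹ ≡ 31 (mod 83) since 75·31 = 2325 ≡ 1, so λ ≡ 81.
  x = λ² - 53 - 45 = 6561 - 98 ≡ 72; y = λ·(53 - 72) - 46 ≡ 75. → (72, 75)
5Q: (72, 75) + (45, 62). λ = (62 - 75)/(45 - 72) ≡ 70/56 mod 83. 56⁻¹ ≡ 43 (mod 83), so λ ≡ 22.
  x = λ² - 72 - 45 = 484 - 117 ≡ 35; y = λ·(72 - 35) - 75 ≡ 75. → (35, 75)

(35, 75)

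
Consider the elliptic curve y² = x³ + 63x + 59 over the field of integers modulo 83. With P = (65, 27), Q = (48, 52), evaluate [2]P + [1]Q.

First 2P:
Repeated addition: build up to 2P.
2P: tangent at (65, 27): λ = (3·65² + 63)/(2·27) ≡ 39/54. 54⁻¹ ≡ 20 (mod 83), so λ ≡ 39·20 ≡ 33.
  x = λ² - 65 - 65 = 1089 - 130 ≡ 46; y = λ·(65 - 46) - 27 ≡ 19. → (46, 19)
2P = (46, 19).
Finally 2P + Q:
(46, 19) + (48, 52). λ = (52 - 19)/(48 - 46) ≡ 33/2 mod 83. 2⁻¹ ≡ 42 (mod 83), so λ ≡ 58.
  x = λ² - 46 - 48 = 3364 - 94 ≡ 33; y = λ·(46 - 33) - 19 ≡ 71. → (33, 71)

(33, 71)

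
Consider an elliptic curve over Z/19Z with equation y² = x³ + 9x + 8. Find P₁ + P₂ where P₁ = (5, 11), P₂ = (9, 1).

(5, 11) + (9, 1). λ = (1 - 11)/(9 - 5) ≡ 9/4 mod 19. 4⁻¹ ≡ 5 (mod 19), so λ ≡ 7.
  x = λ² - 5 - 9 = 49 - 14 ≡ 16; y = λ·(5 - 16) - 11 ≡ 7. → (16, 7)

(16, 7)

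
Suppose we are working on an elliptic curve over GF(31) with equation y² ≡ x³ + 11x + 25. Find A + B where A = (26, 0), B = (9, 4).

(10, 9)

(26, 0) + (9, 4). λ = (4 - 0)/(9 - 26) ≡ 4/14 mod 31. 14⁻¹ ≡ 20 (mod 31) since 14·20 = 280 ≡ 1, so λ ≡ 18.
  x = λ² - 26 - 9 = 324 - 35 ≡ 10; y = λ·(26 - 10) - 0 ≡ 9. → (10, 9)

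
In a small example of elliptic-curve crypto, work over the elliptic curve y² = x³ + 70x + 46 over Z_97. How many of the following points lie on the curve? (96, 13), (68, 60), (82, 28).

2

(96, 13): 13² ≡ 72, rhs ≡ 72 → on.
(68, 60): 60² ≡ 11, rhs ≡ 11 → on.
(82, 28): 28² ≡ 8, rhs ≡ 83 → off.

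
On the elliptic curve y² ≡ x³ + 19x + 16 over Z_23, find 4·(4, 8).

(2, 19)

Write Q = (4, 8).
Repeated addition: build up to 4Q.
2Q: tangent at (4, 8): λ = (3·4² + 19)/(2·8) ≡ 21/16. 16⁻¹ ≡ 13 (mod 23) since 16·13 = 208 ≡ 1, so λ ≡ 21·13 ≡ 20.
  x = λ² - 4 - 4 = 400 - 8 ≡ 1; y = λ·(4 - 1) - 8 ≡ 6. → (1, 6)
3Q: (1, 6) + (4, 8). λ = (8 - 6)/(4 - 1) ≡ 2/3 mod 23. 3⁻¹ ≡ 8 (mod 23) since 3·8 = 24 ≡ 1, so λ ≡ 16.
  x = λ² - 1 - 4 = 256 - 5 ≡ 21; y = λ·(1 - 21) - 6 ≡ 19. → (21, 19)
4Q: (21, 19) + (4, 8). λ = (8 - 19)/(4 - 21) ≡ 12/6 mod 23. 6⁻¹ ≡ 4 (mod 23) since 6·4 = 24 ≡ 1, so λ ≡ 2.
  x = λ² - 21 - 4 = 4 - 25 ≡ 2; y = λ·(21 - 2) - 19 ≡ 19. → (2, 19)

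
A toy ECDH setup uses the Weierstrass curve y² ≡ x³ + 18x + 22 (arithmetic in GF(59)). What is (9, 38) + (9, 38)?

tangent at (9, 38): λ = (3·9² + 18)/(2·38) ≡ 25/17. 17⁻¹ ≡ 7 (mod 59), so λ ≡ 25·7 ≡ 57.
  x = λ² - 9 - 9 = 3249 - 18 ≡ 45; y = λ·(9 - 45) - 38 ≡ 34. → (45, 34)

(45, 34)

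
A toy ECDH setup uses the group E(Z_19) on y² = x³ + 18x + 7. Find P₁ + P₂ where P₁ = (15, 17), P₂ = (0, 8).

(15, 17) + (0, 8). λ = (8 - 17)/(0 - 15) ≡ 10/4 mod 19. 4⁻¹ ≡ 5 (mod 19), so λ ≡ 12.
  x = λ² - 15 - 0 = 144 - 15 ≡ 15; y = λ·(15 - 15) - 17 ≡ 2. → (15, 2)

(15, 2)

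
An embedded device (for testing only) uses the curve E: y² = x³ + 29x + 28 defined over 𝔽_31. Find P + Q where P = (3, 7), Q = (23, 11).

(10, 4)

(3, 7) + (23, 11). λ = (11 - 7)/(23 - 3) ≡ 4/20 mod 31. 20⁻¹ ≡ 14 (mod 31) since 20·14 = 280 ≡ 1, so λ ≡ 25.
  x = λ² - 3 - 23 = 625 - 26 ≡ 10; y = λ·(3 - 10) - 7 ≡ 4. → (10, 4)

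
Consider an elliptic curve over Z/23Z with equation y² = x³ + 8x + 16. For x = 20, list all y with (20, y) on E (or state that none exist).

x³ + 8x + 16 = 8176 ≡ 11 (mod 23).
11 is a non-residue mod 23; no y exists.

none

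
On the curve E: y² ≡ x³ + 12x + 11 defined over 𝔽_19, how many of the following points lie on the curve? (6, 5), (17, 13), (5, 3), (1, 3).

1

(6, 5): 5² ≡ 6, rhs ≡ 14 → off.
(17, 13): 13² ≡ 17, rhs ≡ 17 → on.
(5, 3): 3² ≡ 9, rhs ≡ 6 → off.
(1, 3): 3² ≡ 9, rhs ≡ 5 → off.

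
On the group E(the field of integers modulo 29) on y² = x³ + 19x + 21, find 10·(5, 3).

(4, 4)

Write Q = (5, 3).
Repeated addition: build up to 10Q.
2Q: tangent at (5, 3): λ = (3·5² + 19)/(2·3) ≡ 7/6. 6⁻¹ ≡ 5 (mod 29), so λ ≡ 7·5 ≡ 6.
  x = λ² - 5 - 5 = 36 - 10 ≡ 26; y = λ·(5 - 26) - 3 ≡ 16. → (26, 16)
3Q: (26, 16) + (5, 3). λ = (3 - 16)/(5 - 26) ≡ 16/8 mod 29. 8⁻¹ ≡ 11 (mod 29), so λ ≡ 2.
  x = λ² - 26 - 5 = 4 - 31 ≡ 2; y = λ·(26 - 2) - 16 ≡ 3. → (2, 3)
4Q: (2, 3) + (5, 3). λ = (3 - 3)/(5 - 2) ≡ 0/3 mod 29. 3⁻¹ ≡ 10 (mod 29), so λ ≡ 0.
  x = λ² - 2 - 5 = 0 - 7 ≡ 22; y = λ·(2 - 22) - 3 ≡ 26. → (22, 26)
5Q: (22, 26) + (5, 3). λ = (3 - 26)/(5 - 22) ≡ 6/12 mod 29. 12⁻¹ ≡ 17 (mod 29), so λ ≡ 15.
  x = λ² - 22 - 5 = 225 - 27 ≡ 24; y = λ·(22 - 24) - 26 ≡ 2. → (24, 2)
6Q: (24, 2) + (5, 3). λ = (3 - 2)/(5 - 24) ≡ 1/10 mod 29. 10⁻¹ ≡ 3 (mod 29), so λ ≡ 3.
  x = λ² - 24 - 5 = 9 - 29 ≡ 9; y = λ·(24 - 9) - 2 ≡ 14. → (9, 14)
7Q: (9, 14) + (5, 3). λ = (3 - 14)/(5 - 9) ≡ 18/25 mod 29. 25⁻¹ ≡ 7 (mod 29), so λ ≡ 10.
  x = λ² - 9 - 5 = 100 - 14 ≡ 28; y = λ·(9 - 28) - 14 ≡ 28. → (28, 28)
8Q: (28, 28) + (5, 3). λ = (3 - 28)/(5 - 28) ≡ 4/6 mod 29. 6⁻¹ ≡ 5 (mod 29), so λ ≡ 20.
  x = λ² - 28 - 5 = 400 - 33 ≡ 19; y = λ·(28 - 19) - 28 ≡ 7. → (19, 7)
9Q: (19, 7) + (5, 3). λ = (3 - 7)/(5 - 19) ≡ 25/15 mod 29. 15⁻¹ ≡ 2 (mod 29) since 15·2 = 30 ≡ 1, so λ ≡ 21.
  x = λ² - 19 - 5 = 441 - 24 ≡ 11; y = λ·(19 - 11) - 7 ≡ 16. → (11, 16)
10Q: (11, 16) + (5, 3). λ = (3 - 16)/(5 - 11) ≡ 16/23 mod 29. 23⁻¹ ≡ 24 (mod 29) since 23·24 = 552 ≡ 1, so λ ≡ 7.
  x = λ² - 11 - 5 = 49 - 16 ≡ 4; y = λ·(11 - 4) - 16 ≡ 4. → (4, 4)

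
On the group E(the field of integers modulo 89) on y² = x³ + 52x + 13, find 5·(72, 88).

(18, 62)

Write P = (72, 88).
Double-and-add on 5 = (101)₂. Start with P = (72, 88) for the leading 1-bit.
double: tangent at (72, 88): λ = (3·72² + 52)/(2·88) ≡ 29/87. 87⁻¹ ≡ 44 (mod 89), so λ ≡ 29·44 ≡ 30.
  x = λ² - 72 - 72 = 900 - 144 ≡ 44; y = λ·(72 - 44) - 88 ≡ 40. → (44, 40)
double: tangent at (44, 40): λ = (3·44² + 52)/(2·40) ≡ 75/80. 80⁻¹ ≡ 79 (mod 89), so λ ≡ 75·79 ≡ 51.
  x = λ² - 44 - 44 = 2601 - 88 ≡ 21; y = λ·(44 - 21) - 40 ≡ 65. → (21, 65)
add P: (21, 65) + (72, 88). λ = (88 - 65)/(72 - 21) ≡ 23/51 mod 89. 51⁻¹ ≡ 7 (mod 89) since 51·7 = 357 ≡ 1, so λ ≡ 72.
  x = λ² - 21 - 72 = 5184 - 93 ≡ 18; y = λ·(21 - 18) - 65 ≡ 62. → (18, 62)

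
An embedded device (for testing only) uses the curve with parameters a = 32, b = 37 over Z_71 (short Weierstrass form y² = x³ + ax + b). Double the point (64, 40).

tangent at (64, 40): λ = (3·64² + 32)/(2·40) ≡ 37/9. 9⁻¹ ≡ 8 (mod 71) since 9·8 = 72 ≡ 1, so λ ≡ 37·8 ≡ 12.
  x = λ² - 64 - 64 = 144 - 128 ≡ 16; y = λ·(64 - 16) - 40 ≡ 39. → (16, 39)

(16, 39)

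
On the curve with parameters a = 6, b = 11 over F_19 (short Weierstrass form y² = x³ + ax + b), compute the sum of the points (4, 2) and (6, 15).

(4, 2) + (6, 15). λ = (15 - 2)/(6 - 4) ≡ 13/2 mod 19. 2⁻¹ ≡ 10 (mod 19), so λ ≡ 16.
  x = λ² - 4 - 6 = 256 - 10 ≡ 18; y = λ·(4 - 18) - 2 ≡ 2. → (18, 2)

(18, 2)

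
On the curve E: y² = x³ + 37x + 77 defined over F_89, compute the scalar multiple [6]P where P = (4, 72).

(4, 17)

Repeated addition: build up to 6P.
2P: tangent at (4, 72): λ = (3·4² + 37)/(2·72) ≡ 85/55. 55⁻¹ ≡ 34 (mod 89), so λ ≡ 85·34 ≡ 42.
  x = λ² - 4 - 4 = 1764 - 8 ≡ 65; y = λ·(4 - 65) - 72 ≡ 36. → (65, 36)
3P: (65, 36) + (4, 72). λ = (72 - 36)/(4 - 65) ≡ 36/28 mod 89. 28⁻¹ ≡ 35 (mod 89), so λ ≡ 14.
  x = λ² - 65 - 4 = 196 - 69 ≡ 38; y = λ·(65 - 38) - 36 ≡ 75. → (38, 75)
4P: (38, 75) + (4, 72). λ = (72 - 75)/(4 - 38) ≡ 86/55 mod 89. 55⁻¹ ≡ 34 (mod 89) since 55·34 = 1870 ≡ 1, so λ ≡ 76.
  x = λ² - 38 - 4 = 5776 - 42 ≡ 38; y = λ·(38 - 38) - 75 ≡ 14. → (38, 14)
5P: (38, 14) + (4, 72). λ = (72 - 14)/(4 - 38) ≡ 58/55 mod 89. 55⁻¹ ≡ 34 (mod 89) since 55·34 = 1870 ≡ 1, so λ ≡ 14.
  x = λ² - 38 - 4 = 196 - 42 ≡ 65; y = λ·(38 - 65) - 14 ≡ 53. → (65, 53)
6P: (65, 53) + (4, 72). λ = (72 - 53)/(4 - 65) ≡ 19/28 mod 89. 28⁻¹ ≡ 35 (mod 89), so λ ≡ 42.
  x = λ² - 65 - 4 = 1764 - 69 ≡ 4; y = λ·(65 - 4) - 53 ≡ 17. → (4, 17)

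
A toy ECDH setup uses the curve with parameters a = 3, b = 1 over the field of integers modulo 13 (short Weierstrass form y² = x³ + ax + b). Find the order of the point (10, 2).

9

2P: tangent at (10, 2): λ = (3·10² + 3)/(2·2) ≡ 4/4. 4⁻¹ ≡ 10 (mod 13), so λ ≡ 4·10 ≡ 1.
  x = λ² - 10 - 10 = 1 - 20 ≡ 7; y = λ·(10 - 7) - 2 ≡ 1. → (7, 1)
3P: (7, 1) + (10, 2). λ = (2 - 1)/(10 - 7) ≡ 1/3 mod 13. 3⁻¹ ≡ 9 (mod 13), so λ ≡ 9.
  x = λ² - 7 - 10 = 81 - 17 ≡ 12; y = λ·(7 - 12) - 1 ≡ 6. → (12, 6)
4P: (12, 6) + (10, 2). λ = (2 - 6)/(10 - 12) ≡ 9/11 mod 13. 11⁻¹ ≡ 6 (mod 13), so λ ≡ 2.
  x = λ² - 12 - 10 = 4 - 22 ≡ 8; y = λ·(12 - 8) - 6 ≡ 2. → (8, 2)
5P: (8, 2) + (10, 2). λ = (2 - 2)/(10 - 8) ≡ 0/2 mod 13. 2⁻¹ ≡ 7 (mod 13), so λ ≡ 0.
  x = λ² - 8 - 10 = 0 - 18 ≡ 8; y = λ·(8 - 8) - 2 ≡ 11. → (8, 11)
6P: (8, 11) + (10, 2). λ = (2 - 11)/(10 - 8) ≡ 4/2 mod 13. 2⁻¹ ≡ 7 (mod 13) since 2·7 = 14 ≡ 1, so λ ≡ 2.
  x = λ² - 8 - 10 = 4 - 18 ≡ 12; y = λ·(8 - 12) - 11 ≡ 7. → (12, 7)
7P: (12, 7) + (10, 2). λ = (2 - 7)/(10 - 12) ≡ 8/11 mod 13. 11⁻¹ ≡ 6 (mod 13) since 11·6 = 66 ≡ 1, so λ ≡ 9.
  x = λ² - 12 - 10 = 81 - 22 ≡ 7; y = λ·(12 - 7) - 7 ≡ 12. → (7, 12)
8P: (7, 12) + (10, 2). λ = (2 - 12)/(10 - 7) ≡ 3/3 mod 13. 3⁻¹ ≡ 9 (mod 13) since 3·9 = 27 ≡ 1, so λ ≡ 1.
  x = λ² - 7 - 10 = 1 - 17 ≡ 10; y = λ·(7 - 10) - 12 ≡ 11. → (10, 11)
9P: (10, 11) + (10, 2): same x and y₁ ≡ -y₂, so the sum is O.
9P = O, so the order is 9.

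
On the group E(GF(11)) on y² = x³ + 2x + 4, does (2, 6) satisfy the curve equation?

y² = 6² ≡ 3; x³ + 2x + 4 = 16 ≡ 5 (mod 11). 3 ≠ 5.

no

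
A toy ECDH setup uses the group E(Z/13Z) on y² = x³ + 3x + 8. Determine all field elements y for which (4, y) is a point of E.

x³ + 3x + 8 = 84 ≡ 6 (mod 13).
6 is a non-residue mod 13; no y exists.

none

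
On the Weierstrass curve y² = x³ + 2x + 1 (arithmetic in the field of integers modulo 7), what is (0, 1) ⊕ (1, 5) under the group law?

(0, 1) + (1, 5). λ = (5 - 1)/(1 - 0) ≡ 4/1 mod 7. 1⁻¹ ≡ 1 (mod 7), so λ ≡ 4.
  x = λ² - 0 - 1 = 16 - 1 ≡ 1; y = λ·(0 - 1) - 1 ≡ 2. → (1, 2)

(1, 2)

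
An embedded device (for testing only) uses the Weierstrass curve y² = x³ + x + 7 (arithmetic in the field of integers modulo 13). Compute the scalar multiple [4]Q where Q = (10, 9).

Repeated addition: build up to 4Q.
2Q: tangent at (10, 9): λ = (3·10² + 1)/(2·9) ≡ 2/5. 5⁻¹ ≡ 8 (mod 13) since 5·8 = 40 ≡ 1, so λ ≡ 2·8 ≡ 3.
  x = λ² - 10 - 10 = 9 - 20 ≡ 2; y = λ·(10 - 2) - 9 ≡ 2. → (2, 2)
3Q: (2, 2) + (10, 9). λ = (9 - 2)/(10 - 2) ≡ 7/8 mod 13. 8⁻¹ ≡ 5 (mod 13), so λ ≡ 9.
  x = λ² - 2 - 10 = 81 - 12 ≡ 4; y = λ·(2 - 4) - 2 ≡ 6. → (4, 6)
4Q: (4, 6) + (10, 9). λ = (9 - 6)/(10 - 4) ≡ 3/6 mod 13. 6⁻¹ ≡ 11 (mod 13), so λ ≡ 7.
  x = λ² - 4 - 10 = 49 - 14 ≡ 9; y = λ·(4 - 9) - 6 ≡ 11. → (9, 11)

(9, 11)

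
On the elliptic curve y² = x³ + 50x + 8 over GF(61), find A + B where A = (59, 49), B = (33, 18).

(27, 22)

(59, 49) + (33, 18). λ = (18 - 49)/(33 - 59) ≡ 30/35 mod 61. 35⁻¹ ≡ 7 (mod 61), so λ ≡ 27.
  x = λ² - 59 - 33 = 729 - 92 ≡ 27; y = λ·(59 - 27) - 49 ≡ 22. → (27, 22)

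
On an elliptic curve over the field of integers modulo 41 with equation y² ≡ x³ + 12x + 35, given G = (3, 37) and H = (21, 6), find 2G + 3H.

(14, 35)

First 2G:
Repeated addition: build up to 2G.
2G: tangent at (3, 37): λ = (3·3² + 12)/(2·37) ≡ 39/33. 33⁻¹ ≡ 5 (mod 41), so λ ≡ 39·5 ≡ 31.
  x = λ² - 3 - 3 = 961 - 6 ≡ 12; y = λ·(3 - 12) - 37 ≡ 12. → (12, 12)
2G = (12, 12).
Next 3H:
Repeated addition: build up to 3H.
2H: tangent at (21, 6): λ = (3·21² + 12)/(2·6) ≡ 23/12. 12⁻¹ ≡ 24 (mod 41), so λ ≡ 23·24 ≡ 19.
  x = λ² - 21 - 21 = 361 - 42 ≡ 32; y = λ·(21 - 32) - 6 ≡ 31. → (32, 31)
3H: (32, 31) + (21, 6). λ = (6 - 31)/(21 - 32) ≡ 16/30 mod 41. 30⁻¹ ≡ 26 (mod 41) since 30·26 = 780 ≡ 1, so λ ≡ 6.
  x = λ² - 32 - 21 = 36 - 53 ≡ 24; y = λ·(32 - 24) - 31 ≡ 17. → (24, 17)
3H = (24, 17).
Finally 2G + 3H:
(12, 12) + (24, 17). λ = (17 - 12)/(24 - 12) ≡ 5/12 mod 41. 12⁻¹ ≡ 24 (mod 41), so λ ≡ 38.
  x = λ² - 12 - 24 = 1444 - 36 ≡ 14; y = λ·(12 - 14) - 12 ≡ 35. → (14, 35)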